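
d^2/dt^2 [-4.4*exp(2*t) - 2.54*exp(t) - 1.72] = (-17.6*exp(t) - 2.54)*exp(t)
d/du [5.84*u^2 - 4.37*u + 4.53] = 11.68*u - 4.37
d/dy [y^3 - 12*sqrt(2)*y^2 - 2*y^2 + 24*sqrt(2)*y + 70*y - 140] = 3*y^2 - 24*sqrt(2)*y - 4*y + 24*sqrt(2) + 70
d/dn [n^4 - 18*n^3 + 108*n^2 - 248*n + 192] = 4*n^3 - 54*n^2 + 216*n - 248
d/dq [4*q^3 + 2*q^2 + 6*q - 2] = 12*q^2 + 4*q + 6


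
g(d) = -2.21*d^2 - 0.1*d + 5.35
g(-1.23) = 2.13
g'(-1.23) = 5.34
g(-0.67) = 4.42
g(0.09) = 5.32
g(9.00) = -174.56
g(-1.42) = 1.04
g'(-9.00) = 39.68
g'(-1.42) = 6.18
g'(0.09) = -0.50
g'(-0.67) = 2.86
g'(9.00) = -39.88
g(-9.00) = -172.76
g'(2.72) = -12.12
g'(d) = -4.42*d - 0.1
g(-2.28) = -5.91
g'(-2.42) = 10.60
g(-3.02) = -14.50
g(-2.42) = -7.35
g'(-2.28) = 9.98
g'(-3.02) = 13.25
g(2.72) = -11.27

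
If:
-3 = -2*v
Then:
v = 3/2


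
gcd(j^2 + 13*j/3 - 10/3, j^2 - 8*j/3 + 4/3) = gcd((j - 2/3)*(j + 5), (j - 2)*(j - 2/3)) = j - 2/3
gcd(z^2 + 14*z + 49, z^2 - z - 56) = z + 7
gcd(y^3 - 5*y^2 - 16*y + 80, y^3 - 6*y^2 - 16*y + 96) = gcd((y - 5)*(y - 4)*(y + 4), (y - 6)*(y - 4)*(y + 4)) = y^2 - 16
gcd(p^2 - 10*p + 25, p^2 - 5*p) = p - 5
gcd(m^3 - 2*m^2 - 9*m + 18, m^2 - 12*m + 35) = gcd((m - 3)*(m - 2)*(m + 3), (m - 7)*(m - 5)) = 1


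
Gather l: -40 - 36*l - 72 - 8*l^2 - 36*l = -8*l^2 - 72*l - 112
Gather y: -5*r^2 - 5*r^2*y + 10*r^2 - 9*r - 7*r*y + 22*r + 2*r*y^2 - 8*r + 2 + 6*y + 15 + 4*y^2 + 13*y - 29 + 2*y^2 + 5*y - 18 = 5*r^2 + 5*r + y^2*(2*r + 6) + y*(-5*r^2 - 7*r + 24) - 30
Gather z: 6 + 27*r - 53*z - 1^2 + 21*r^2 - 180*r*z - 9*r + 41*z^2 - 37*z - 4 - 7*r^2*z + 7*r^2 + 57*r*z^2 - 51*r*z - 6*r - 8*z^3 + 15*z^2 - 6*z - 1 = 28*r^2 + 12*r - 8*z^3 + z^2*(57*r + 56) + z*(-7*r^2 - 231*r - 96)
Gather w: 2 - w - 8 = -w - 6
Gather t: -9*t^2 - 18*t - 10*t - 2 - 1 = -9*t^2 - 28*t - 3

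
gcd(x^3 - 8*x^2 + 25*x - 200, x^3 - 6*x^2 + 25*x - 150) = x^2 + 25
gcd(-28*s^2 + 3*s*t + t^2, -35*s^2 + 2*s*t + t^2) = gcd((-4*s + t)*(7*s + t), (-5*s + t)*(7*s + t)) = 7*s + t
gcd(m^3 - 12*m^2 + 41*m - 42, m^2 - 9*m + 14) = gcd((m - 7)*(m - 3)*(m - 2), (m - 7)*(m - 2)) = m^2 - 9*m + 14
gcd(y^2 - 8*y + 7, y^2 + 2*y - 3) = y - 1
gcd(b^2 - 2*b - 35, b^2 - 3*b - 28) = b - 7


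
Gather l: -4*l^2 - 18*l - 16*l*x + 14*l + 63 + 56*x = -4*l^2 + l*(-16*x - 4) + 56*x + 63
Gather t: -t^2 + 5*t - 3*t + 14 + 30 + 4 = -t^2 + 2*t + 48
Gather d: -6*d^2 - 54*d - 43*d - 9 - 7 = -6*d^2 - 97*d - 16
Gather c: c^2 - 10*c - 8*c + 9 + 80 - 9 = c^2 - 18*c + 80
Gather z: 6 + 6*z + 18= 6*z + 24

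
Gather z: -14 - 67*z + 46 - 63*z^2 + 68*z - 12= -63*z^2 + z + 20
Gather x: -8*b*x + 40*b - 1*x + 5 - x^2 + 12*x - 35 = 40*b - x^2 + x*(11 - 8*b) - 30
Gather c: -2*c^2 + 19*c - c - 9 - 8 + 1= -2*c^2 + 18*c - 16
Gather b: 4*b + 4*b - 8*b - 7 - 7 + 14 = 0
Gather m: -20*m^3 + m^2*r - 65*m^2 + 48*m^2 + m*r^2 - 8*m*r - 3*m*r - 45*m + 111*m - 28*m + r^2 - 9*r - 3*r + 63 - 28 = -20*m^3 + m^2*(r - 17) + m*(r^2 - 11*r + 38) + r^2 - 12*r + 35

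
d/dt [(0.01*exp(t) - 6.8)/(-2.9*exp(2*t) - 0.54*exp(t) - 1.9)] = (0.029*exp(2*t) - 39.44*exp(t) - 3.691)*exp(t)/(8.41*exp(4*t) + 3.132*exp(3*t) + 11.3116*exp(2*t) + 2.052*exp(t) + 3.61)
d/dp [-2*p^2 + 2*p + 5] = 2 - 4*p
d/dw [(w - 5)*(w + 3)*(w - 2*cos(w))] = (w - 5)*(w + 3)*(2*sin(w) + 1) + (w - 5)*(w - 2*cos(w)) + (w + 3)*(w - 2*cos(w))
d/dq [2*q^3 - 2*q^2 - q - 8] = 6*q^2 - 4*q - 1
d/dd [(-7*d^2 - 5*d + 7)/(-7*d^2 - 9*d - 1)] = 4*(7*d^2 + 28*d + 17)/(49*d^4 + 126*d^3 + 95*d^2 + 18*d + 1)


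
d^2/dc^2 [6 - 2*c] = 0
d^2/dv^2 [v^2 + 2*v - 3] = 2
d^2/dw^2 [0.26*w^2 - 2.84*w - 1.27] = 0.520000000000000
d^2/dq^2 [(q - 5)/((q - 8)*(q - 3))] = 2*(q^3 - 15*q^2 + 93*q - 221)/(q^6 - 33*q^5 + 435*q^4 - 2915*q^3 + 10440*q^2 - 19008*q + 13824)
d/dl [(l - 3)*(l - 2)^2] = (l - 2)*(3*l - 8)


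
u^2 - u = u*(u - 1)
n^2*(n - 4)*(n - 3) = n^4 - 7*n^3 + 12*n^2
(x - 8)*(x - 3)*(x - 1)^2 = x^4 - 13*x^3 + 47*x^2 - 59*x + 24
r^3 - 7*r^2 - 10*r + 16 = (r - 8)*(r - 1)*(r + 2)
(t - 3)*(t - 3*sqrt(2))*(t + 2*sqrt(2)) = t^3 - 3*t^2 - sqrt(2)*t^2 - 12*t + 3*sqrt(2)*t + 36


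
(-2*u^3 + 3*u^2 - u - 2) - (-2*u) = -2*u^3 + 3*u^2 + u - 2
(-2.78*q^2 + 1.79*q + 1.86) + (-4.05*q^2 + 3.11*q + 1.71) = -6.83*q^2 + 4.9*q + 3.57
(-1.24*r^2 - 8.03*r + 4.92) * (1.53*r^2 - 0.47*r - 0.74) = -1.8972*r^4 - 11.7031*r^3 + 12.2193*r^2 + 3.6298*r - 3.6408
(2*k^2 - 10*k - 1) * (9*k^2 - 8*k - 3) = 18*k^4 - 106*k^3 + 65*k^2 + 38*k + 3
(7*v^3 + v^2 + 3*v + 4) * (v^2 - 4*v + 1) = 7*v^5 - 27*v^4 + 6*v^3 - 7*v^2 - 13*v + 4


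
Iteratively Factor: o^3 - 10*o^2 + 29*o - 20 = (o - 5)*(o^2 - 5*o + 4) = (o - 5)*(o - 4)*(o - 1)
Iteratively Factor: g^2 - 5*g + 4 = (g - 4)*(g - 1)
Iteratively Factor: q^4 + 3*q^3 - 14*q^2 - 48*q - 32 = (q + 4)*(q^3 - q^2 - 10*q - 8) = (q + 1)*(q + 4)*(q^2 - 2*q - 8) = (q + 1)*(q + 2)*(q + 4)*(q - 4)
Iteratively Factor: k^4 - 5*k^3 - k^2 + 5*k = (k - 1)*(k^3 - 4*k^2 - 5*k) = (k - 5)*(k - 1)*(k^2 + k) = k*(k - 5)*(k - 1)*(k + 1)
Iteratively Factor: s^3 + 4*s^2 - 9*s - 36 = (s + 4)*(s^2 - 9) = (s + 3)*(s + 4)*(s - 3)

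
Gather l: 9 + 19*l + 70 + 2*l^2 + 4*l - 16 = 2*l^2 + 23*l + 63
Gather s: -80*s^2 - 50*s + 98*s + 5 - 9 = -80*s^2 + 48*s - 4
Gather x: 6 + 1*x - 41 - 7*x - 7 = -6*x - 42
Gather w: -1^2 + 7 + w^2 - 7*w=w^2 - 7*w + 6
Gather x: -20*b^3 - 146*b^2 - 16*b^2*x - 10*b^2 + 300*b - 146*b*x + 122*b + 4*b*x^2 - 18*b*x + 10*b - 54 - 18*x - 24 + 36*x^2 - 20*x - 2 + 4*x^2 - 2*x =-20*b^3 - 156*b^2 + 432*b + x^2*(4*b + 40) + x*(-16*b^2 - 164*b - 40) - 80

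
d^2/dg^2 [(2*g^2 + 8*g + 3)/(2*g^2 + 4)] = (8*g^3 - 3*g^2 - 48*g + 2)/(g^6 + 6*g^4 + 12*g^2 + 8)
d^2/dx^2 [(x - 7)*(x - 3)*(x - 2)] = 6*x - 24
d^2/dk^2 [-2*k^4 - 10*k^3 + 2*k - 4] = 12*k*(-2*k - 5)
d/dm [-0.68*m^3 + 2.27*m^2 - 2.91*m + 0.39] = -2.04*m^2 + 4.54*m - 2.91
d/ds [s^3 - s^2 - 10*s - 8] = 3*s^2 - 2*s - 10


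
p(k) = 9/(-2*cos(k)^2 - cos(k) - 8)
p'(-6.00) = -0.10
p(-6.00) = -0.83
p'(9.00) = 0.13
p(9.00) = -1.03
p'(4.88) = 0.22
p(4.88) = -1.09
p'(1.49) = -0.18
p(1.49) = -1.11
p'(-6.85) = 0.20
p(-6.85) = -0.88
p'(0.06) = -0.02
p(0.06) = -0.82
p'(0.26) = -0.10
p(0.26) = -0.83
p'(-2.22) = -0.15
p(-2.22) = -1.11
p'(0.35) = -0.13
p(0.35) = -0.84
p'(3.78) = -0.16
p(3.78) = -1.06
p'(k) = 9*(-4*sin(k)*cos(k) - sin(k))/(-2*cos(k)^2 - cos(k) - 8)^2 = -9*(4*cos(k) + 1)*sin(k)/(cos(k) + cos(2*k) + 9)^2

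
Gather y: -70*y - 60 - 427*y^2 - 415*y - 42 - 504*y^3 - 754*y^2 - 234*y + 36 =-504*y^3 - 1181*y^2 - 719*y - 66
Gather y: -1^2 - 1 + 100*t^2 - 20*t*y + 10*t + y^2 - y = 100*t^2 + 10*t + y^2 + y*(-20*t - 1) - 2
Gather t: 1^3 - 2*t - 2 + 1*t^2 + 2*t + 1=t^2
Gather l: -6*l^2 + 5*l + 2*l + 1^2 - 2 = -6*l^2 + 7*l - 1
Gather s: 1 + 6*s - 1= 6*s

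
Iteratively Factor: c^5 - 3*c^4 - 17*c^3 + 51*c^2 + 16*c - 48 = (c - 1)*(c^4 - 2*c^3 - 19*c^2 + 32*c + 48) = (c - 4)*(c - 1)*(c^3 + 2*c^2 - 11*c - 12) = (c - 4)*(c - 1)*(c + 4)*(c^2 - 2*c - 3) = (c - 4)*(c - 1)*(c + 1)*(c + 4)*(c - 3)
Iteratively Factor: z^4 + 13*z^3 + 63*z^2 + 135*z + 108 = (z + 3)*(z^3 + 10*z^2 + 33*z + 36) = (z + 3)*(z + 4)*(z^2 + 6*z + 9) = (z + 3)^2*(z + 4)*(z + 3)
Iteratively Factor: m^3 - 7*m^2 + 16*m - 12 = (m - 3)*(m^2 - 4*m + 4) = (m - 3)*(m - 2)*(m - 2)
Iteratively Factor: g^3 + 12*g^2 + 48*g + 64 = (g + 4)*(g^2 + 8*g + 16) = (g + 4)^2*(g + 4)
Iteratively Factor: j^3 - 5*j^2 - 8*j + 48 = (j - 4)*(j^2 - j - 12) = (j - 4)^2*(j + 3)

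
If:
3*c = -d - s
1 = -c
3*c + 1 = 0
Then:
No Solution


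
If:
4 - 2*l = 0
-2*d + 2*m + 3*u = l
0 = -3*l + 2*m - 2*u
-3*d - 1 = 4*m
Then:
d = -49/23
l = 2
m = 31/23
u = -38/23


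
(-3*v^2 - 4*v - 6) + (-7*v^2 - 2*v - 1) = -10*v^2 - 6*v - 7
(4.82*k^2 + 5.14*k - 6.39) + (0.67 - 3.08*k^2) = 1.74*k^2 + 5.14*k - 5.72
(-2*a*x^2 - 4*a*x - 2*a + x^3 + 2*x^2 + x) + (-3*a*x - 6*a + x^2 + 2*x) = -2*a*x^2 - 7*a*x - 8*a + x^3 + 3*x^2 + 3*x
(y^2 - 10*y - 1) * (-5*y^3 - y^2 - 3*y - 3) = -5*y^5 + 49*y^4 + 12*y^3 + 28*y^2 + 33*y + 3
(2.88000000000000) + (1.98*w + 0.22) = 1.98*w + 3.1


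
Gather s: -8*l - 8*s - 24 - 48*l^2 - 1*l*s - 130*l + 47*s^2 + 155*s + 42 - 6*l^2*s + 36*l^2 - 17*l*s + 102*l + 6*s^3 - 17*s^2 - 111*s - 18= -12*l^2 - 36*l + 6*s^3 + 30*s^2 + s*(-6*l^2 - 18*l + 36)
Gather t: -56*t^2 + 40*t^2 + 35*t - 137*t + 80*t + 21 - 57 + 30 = -16*t^2 - 22*t - 6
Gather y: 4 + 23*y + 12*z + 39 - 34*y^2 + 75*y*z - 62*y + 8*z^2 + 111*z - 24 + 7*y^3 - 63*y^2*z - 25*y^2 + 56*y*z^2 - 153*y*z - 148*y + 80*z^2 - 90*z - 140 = 7*y^3 + y^2*(-63*z - 59) + y*(56*z^2 - 78*z - 187) + 88*z^2 + 33*z - 121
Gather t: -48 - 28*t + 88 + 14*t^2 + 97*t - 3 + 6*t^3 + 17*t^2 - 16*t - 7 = 6*t^3 + 31*t^2 + 53*t + 30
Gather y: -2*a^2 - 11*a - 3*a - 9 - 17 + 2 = -2*a^2 - 14*a - 24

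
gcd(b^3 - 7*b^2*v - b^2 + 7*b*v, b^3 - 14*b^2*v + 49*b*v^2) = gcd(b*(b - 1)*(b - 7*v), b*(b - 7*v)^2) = -b^2 + 7*b*v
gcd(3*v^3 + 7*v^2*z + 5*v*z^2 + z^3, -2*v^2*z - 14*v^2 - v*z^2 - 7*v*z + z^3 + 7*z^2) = v + z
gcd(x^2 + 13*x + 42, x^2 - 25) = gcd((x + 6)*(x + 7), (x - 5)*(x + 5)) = 1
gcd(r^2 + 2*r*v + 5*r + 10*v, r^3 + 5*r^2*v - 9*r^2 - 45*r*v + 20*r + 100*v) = 1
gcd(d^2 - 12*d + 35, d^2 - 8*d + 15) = d - 5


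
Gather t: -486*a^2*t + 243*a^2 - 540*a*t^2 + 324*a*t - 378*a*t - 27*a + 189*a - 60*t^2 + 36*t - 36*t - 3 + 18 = 243*a^2 + 162*a + t^2*(-540*a - 60) + t*(-486*a^2 - 54*a) + 15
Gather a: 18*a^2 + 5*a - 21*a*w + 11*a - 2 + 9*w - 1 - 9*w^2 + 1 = 18*a^2 + a*(16 - 21*w) - 9*w^2 + 9*w - 2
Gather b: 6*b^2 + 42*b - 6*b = 6*b^2 + 36*b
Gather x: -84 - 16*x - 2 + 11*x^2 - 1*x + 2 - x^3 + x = -x^3 + 11*x^2 - 16*x - 84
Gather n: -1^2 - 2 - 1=-4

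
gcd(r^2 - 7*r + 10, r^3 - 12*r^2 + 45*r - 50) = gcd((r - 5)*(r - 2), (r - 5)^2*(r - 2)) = r^2 - 7*r + 10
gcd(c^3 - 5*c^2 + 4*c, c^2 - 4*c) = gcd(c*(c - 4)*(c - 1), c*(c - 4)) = c^2 - 4*c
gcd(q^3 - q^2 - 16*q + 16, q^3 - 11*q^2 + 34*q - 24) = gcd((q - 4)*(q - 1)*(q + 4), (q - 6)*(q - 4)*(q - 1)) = q^2 - 5*q + 4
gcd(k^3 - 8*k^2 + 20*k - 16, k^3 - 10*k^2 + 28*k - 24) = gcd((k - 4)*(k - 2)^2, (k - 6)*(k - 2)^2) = k^2 - 4*k + 4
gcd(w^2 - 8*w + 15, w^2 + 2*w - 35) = w - 5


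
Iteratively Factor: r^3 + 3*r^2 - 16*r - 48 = (r + 4)*(r^2 - r - 12) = (r - 4)*(r + 4)*(r + 3)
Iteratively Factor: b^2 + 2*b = (b + 2)*(b)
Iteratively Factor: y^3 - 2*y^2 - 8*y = (y)*(y^2 - 2*y - 8) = y*(y - 4)*(y + 2)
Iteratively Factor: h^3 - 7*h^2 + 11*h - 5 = (h - 1)*(h^2 - 6*h + 5) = (h - 5)*(h - 1)*(h - 1)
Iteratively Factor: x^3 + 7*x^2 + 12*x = (x + 4)*(x^2 + 3*x) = x*(x + 4)*(x + 3)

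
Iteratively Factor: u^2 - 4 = (u + 2)*(u - 2)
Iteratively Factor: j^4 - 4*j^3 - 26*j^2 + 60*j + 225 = (j + 3)*(j^3 - 7*j^2 - 5*j + 75) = (j - 5)*(j + 3)*(j^2 - 2*j - 15) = (j - 5)*(j + 3)^2*(j - 5)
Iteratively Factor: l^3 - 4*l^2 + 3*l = (l - 3)*(l^2 - l) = l*(l - 3)*(l - 1)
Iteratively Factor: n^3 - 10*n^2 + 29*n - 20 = (n - 1)*(n^2 - 9*n + 20) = (n - 5)*(n - 1)*(n - 4)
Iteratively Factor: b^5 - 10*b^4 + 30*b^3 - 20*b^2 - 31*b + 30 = (b - 3)*(b^4 - 7*b^3 + 9*b^2 + 7*b - 10) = (b - 3)*(b - 2)*(b^3 - 5*b^2 - b + 5) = (b - 3)*(b - 2)*(b - 1)*(b^2 - 4*b - 5) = (b - 3)*(b - 2)*(b - 1)*(b + 1)*(b - 5)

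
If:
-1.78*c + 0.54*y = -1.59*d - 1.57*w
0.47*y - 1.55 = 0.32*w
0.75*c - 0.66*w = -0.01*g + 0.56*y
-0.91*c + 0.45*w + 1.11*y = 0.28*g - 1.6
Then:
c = 2.04338290194126*y - 4.42672038327526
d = 0.497662934248711*y - 0.17287722152828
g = 12.3165287456446 - 0.316217645594823*y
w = 1.46875*y - 4.84375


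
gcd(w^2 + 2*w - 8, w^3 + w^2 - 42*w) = 1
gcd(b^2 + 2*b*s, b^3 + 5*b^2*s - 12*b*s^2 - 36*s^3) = b + 2*s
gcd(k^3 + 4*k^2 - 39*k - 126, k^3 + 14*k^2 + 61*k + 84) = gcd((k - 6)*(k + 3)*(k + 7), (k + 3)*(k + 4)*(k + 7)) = k^2 + 10*k + 21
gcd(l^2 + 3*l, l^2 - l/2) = l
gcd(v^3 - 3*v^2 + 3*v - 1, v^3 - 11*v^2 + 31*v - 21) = v - 1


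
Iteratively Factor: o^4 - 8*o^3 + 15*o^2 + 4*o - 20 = (o - 5)*(o^3 - 3*o^2 + 4) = (o - 5)*(o - 2)*(o^2 - o - 2) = (o - 5)*(o - 2)*(o + 1)*(o - 2)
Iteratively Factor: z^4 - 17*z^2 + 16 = (z - 4)*(z^3 + 4*z^2 - z - 4) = (z - 4)*(z - 1)*(z^2 + 5*z + 4) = (z - 4)*(z - 1)*(z + 4)*(z + 1)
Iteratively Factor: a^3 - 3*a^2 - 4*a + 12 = (a - 3)*(a^2 - 4) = (a - 3)*(a + 2)*(a - 2)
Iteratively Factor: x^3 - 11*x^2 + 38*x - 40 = (x - 5)*(x^2 - 6*x + 8) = (x - 5)*(x - 2)*(x - 4)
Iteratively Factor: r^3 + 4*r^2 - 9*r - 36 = (r + 3)*(r^2 + r - 12) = (r + 3)*(r + 4)*(r - 3)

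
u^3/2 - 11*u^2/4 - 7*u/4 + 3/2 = (u/2 + 1/2)*(u - 6)*(u - 1/2)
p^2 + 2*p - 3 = (p - 1)*(p + 3)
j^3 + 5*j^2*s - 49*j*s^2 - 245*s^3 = (j - 7*s)*(j + 5*s)*(j + 7*s)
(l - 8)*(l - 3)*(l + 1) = l^3 - 10*l^2 + 13*l + 24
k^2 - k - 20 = (k - 5)*(k + 4)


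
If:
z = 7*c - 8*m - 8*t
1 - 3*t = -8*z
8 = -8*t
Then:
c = 8*m/7 - 17/14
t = -1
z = -1/2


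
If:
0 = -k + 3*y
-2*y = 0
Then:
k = 0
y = 0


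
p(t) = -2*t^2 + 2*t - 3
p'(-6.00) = 26.00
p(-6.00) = -87.00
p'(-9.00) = 38.00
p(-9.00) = -183.00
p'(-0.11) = 2.44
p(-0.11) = -3.24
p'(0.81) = -1.24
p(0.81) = -2.69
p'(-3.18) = 14.72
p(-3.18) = -29.58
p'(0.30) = 0.80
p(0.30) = -2.58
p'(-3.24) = 14.96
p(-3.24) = -30.48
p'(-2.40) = 11.60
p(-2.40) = -19.32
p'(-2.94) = 13.76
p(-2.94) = -26.17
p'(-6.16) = 26.64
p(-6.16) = -91.21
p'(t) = 2 - 4*t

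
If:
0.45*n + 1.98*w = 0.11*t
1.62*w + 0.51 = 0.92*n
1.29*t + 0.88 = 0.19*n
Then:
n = 0.35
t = -0.63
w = -0.11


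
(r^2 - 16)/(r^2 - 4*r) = (r + 4)/r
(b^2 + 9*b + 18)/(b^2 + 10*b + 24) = (b + 3)/(b + 4)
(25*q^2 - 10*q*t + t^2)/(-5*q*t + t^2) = (-5*q + t)/t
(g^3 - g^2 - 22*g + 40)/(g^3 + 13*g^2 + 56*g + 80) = (g^2 - 6*g + 8)/(g^2 + 8*g + 16)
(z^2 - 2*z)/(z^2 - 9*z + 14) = z/(z - 7)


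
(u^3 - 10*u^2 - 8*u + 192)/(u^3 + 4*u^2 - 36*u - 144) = (u - 8)/(u + 6)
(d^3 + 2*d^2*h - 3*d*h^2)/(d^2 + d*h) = (d^2 + 2*d*h - 3*h^2)/(d + h)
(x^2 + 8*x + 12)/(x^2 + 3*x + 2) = (x + 6)/(x + 1)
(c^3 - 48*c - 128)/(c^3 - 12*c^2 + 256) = (c + 4)/(c - 8)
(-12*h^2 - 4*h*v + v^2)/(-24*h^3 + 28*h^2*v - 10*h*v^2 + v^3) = (2*h + v)/(4*h^2 - 4*h*v + v^2)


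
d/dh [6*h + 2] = 6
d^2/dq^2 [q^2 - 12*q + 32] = 2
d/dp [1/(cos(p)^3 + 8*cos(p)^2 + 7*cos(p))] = (3*sin(p) + 7*sin(p)/cos(p)^2 + 16*tan(p))/((cos(p) + 1)^2*(cos(p) + 7)^2)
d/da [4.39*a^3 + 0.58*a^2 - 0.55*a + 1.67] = 13.17*a^2 + 1.16*a - 0.55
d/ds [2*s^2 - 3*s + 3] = 4*s - 3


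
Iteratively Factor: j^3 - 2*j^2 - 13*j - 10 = (j + 2)*(j^2 - 4*j - 5) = (j - 5)*(j + 2)*(j + 1)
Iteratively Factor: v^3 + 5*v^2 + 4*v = (v + 4)*(v^2 + v) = (v + 1)*(v + 4)*(v)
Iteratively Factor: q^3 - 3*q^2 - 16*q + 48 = (q + 4)*(q^2 - 7*q + 12) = (q - 3)*(q + 4)*(q - 4)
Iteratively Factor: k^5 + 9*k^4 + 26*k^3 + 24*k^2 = (k)*(k^4 + 9*k^3 + 26*k^2 + 24*k) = k^2*(k^3 + 9*k^2 + 26*k + 24) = k^2*(k + 2)*(k^2 + 7*k + 12) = k^2*(k + 2)*(k + 4)*(k + 3)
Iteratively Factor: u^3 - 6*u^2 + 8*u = (u - 2)*(u^2 - 4*u) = (u - 4)*(u - 2)*(u)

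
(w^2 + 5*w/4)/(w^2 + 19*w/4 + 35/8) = 2*w/(2*w + 7)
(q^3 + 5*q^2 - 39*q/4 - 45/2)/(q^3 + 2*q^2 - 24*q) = (q^2 - q - 15/4)/(q*(q - 4))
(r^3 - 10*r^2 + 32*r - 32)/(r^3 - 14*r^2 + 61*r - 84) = (r^2 - 6*r + 8)/(r^2 - 10*r + 21)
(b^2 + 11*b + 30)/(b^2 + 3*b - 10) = (b + 6)/(b - 2)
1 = 1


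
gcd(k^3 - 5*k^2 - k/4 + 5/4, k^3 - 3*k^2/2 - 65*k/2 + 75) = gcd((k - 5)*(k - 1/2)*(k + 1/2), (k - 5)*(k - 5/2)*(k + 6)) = k - 5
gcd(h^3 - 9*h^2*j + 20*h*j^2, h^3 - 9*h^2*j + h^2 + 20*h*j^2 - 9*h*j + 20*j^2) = h^2 - 9*h*j + 20*j^2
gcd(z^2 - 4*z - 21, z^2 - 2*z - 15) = z + 3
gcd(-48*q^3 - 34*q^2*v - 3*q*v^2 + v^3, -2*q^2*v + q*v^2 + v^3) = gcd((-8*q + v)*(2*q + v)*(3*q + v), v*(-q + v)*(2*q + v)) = 2*q + v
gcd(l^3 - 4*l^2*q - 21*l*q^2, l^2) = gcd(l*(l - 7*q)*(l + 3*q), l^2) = l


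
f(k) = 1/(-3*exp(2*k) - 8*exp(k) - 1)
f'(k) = (6*exp(2*k) + 8*exp(k))/(-3*exp(2*k) - 8*exp(k) - 1)^2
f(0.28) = -0.06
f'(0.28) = 0.07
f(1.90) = -0.01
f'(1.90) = 0.01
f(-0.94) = -0.22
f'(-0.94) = 0.19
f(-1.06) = -0.24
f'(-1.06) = 0.20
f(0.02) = -0.08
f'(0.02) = 0.10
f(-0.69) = -0.17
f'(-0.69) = 0.17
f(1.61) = -0.01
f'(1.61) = 0.01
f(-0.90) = -0.21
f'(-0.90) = 0.19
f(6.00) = 0.00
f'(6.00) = 0.00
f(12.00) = 0.00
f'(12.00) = 0.00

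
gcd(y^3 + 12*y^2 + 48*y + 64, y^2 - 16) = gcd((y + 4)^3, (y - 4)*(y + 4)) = y + 4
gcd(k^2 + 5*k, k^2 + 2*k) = k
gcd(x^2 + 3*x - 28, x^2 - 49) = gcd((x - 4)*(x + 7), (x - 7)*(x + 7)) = x + 7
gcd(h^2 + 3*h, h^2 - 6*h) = h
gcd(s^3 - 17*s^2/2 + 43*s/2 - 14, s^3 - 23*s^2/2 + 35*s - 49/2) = s^2 - 9*s/2 + 7/2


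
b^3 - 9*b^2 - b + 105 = (b - 7)*(b - 5)*(b + 3)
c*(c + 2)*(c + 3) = c^3 + 5*c^2 + 6*c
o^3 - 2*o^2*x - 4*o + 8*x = (o - 2)*(o + 2)*(o - 2*x)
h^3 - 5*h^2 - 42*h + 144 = (h - 8)*(h - 3)*(h + 6)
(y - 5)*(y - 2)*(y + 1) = y^3 - 6*y^2 + 3*y + 10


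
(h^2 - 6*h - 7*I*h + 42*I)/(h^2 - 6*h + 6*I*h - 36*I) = (h - 7*I)/(h + 6*I)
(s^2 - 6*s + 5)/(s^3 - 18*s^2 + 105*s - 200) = (s - 1)/(s^2 - 13*s + 40)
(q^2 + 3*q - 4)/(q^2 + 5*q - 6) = (q + 4)/(q + 6)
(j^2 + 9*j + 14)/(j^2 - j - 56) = (j + 2)/(j - 8)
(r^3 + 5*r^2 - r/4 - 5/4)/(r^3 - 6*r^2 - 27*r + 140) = (r^2 - 1/4)/(r^2 - 11*r + 28)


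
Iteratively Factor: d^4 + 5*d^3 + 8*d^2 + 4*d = (d + 2)*(d^3 + 3*d^2 + 2*d) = d*(d + 2)*(d^2 + 3*d + 2) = d*(d + 1)*(d + 2)*(d + 2)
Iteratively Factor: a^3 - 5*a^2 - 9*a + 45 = (a - 5)*(a^2 - 9) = (a - 5)*(a - 3)*(a + 3)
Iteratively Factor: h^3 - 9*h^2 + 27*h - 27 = (h - 3)*(h^2 - 6*h + 9) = (h - 3)^2*(h - 3)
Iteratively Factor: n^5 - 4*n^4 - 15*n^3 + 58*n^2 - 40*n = (n - 1)*(n^4 - 3*n^3 - 18*n^2 + 40*n) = n*(n - 1)*(n^3 - 3*n^2 - 18*n + 40) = n*(n - 2)*(n - 1)*(n^2 - n - 20) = n*(n - 2)*(n - 1)*(n + 4)*(n - 5)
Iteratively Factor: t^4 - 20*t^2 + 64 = (t + 2)*(t^3 - 2*t^2 - 16*t + 32) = (t + 2)*(t + 4)*(t^2 - 6*t + 8) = (t - 2)*(t + 2)*(t + 4)*(t - 4)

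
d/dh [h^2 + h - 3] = 2*h + 1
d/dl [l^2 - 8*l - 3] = 2*l - 8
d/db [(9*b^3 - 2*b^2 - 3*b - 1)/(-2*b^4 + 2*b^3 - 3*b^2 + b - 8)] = (18*b^6 - 8*b^5 - 41*b^4 + 22*b^3 - 221*b^2 + 26*b + 25)/(4*b^8 - 8*b^7 + 16*b^6 - 16*b^5 + 45*b^4 - 38*b^3 + 49*b^2 - 16*b + 64)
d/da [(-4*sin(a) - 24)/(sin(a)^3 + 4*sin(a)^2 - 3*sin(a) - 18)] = 8*(sin(a) + 8)*sin(a)*cos(a)/((sin(a) - 2)^2*(sin(a) + 3)^3)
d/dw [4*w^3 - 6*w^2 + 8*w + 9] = 12*w^2 - 12*w + 8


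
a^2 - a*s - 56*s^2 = (a - 8*s)*(a + 7*s)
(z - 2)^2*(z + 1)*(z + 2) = z^4 - z^3 - 6*z^2 + 4*z + 8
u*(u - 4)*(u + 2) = u^3 - 2*u^2 - 8*u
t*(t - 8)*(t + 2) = t^3 - 6*t^2 - 16*t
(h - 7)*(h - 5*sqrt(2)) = h^2 - 5*sqrt(2)*h - 7*h + 35*sqrt(2)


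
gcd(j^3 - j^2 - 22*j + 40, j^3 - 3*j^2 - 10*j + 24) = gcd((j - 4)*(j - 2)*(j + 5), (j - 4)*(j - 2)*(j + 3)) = j^2 - 6*j + 8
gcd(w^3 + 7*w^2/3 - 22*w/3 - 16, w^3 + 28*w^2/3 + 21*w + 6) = w + 3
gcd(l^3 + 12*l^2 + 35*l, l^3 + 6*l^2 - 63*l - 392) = l + 7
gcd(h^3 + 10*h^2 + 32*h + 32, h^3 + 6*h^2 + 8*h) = h^2 + 6*h + 8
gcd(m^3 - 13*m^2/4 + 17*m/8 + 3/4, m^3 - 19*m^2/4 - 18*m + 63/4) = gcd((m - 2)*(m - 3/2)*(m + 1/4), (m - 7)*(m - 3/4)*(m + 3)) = 1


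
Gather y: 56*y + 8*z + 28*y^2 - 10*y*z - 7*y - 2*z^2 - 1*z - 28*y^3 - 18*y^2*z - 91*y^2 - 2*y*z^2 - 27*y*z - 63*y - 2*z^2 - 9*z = -28*y^3 + y^2*(-18*z - 63) + y*(-2*z^2 - 37*z - 14) - 4*z^2 - 2*z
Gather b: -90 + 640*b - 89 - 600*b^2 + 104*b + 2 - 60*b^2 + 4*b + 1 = -660*b^2 + 748*b - 176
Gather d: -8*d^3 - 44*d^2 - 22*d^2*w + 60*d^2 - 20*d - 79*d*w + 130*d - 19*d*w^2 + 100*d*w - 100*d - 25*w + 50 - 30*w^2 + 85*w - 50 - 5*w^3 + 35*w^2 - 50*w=-8*d^3 + d^2*(16 - 22*w) + d*(-19*w^2 + 21*w + 10) - 5*w^3 + 5*w^2 + 10*w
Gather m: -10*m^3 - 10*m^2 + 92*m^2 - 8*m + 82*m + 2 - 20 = -10*m^3 + 82*m^2 + 74*m - 18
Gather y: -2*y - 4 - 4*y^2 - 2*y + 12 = -4*y^2 - 4*y + 8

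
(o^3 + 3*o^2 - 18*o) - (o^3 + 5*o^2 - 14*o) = -2*o^2 - 4*o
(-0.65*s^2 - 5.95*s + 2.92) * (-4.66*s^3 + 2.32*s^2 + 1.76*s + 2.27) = 3.029*s^5 + 26.219*s^4 - 28.5552*s^3 - 5.1731*s^2 - 8.3673*s + 6.6284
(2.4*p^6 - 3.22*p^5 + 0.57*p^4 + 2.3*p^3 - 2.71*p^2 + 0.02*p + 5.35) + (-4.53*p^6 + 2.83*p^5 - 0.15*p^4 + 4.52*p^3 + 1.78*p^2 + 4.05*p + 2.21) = -2.13*p^6 - 0.39*p^5 + 0.42*p^4 + 6.82*p^3 - 0.93*p^2 + 4.07*p + 7.56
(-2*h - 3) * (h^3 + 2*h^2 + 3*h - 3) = -2*h^4 - 7*h^3 - 12*h^2 - 3*h + 9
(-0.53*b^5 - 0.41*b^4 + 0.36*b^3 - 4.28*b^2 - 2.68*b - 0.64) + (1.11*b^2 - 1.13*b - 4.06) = -0.53*b^5 - 0.41*b^4 + 0.36*b^3 - 3.17*b^2 - 3.81*b - 4.7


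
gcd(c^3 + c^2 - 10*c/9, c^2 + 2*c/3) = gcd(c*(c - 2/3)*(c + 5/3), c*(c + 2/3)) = c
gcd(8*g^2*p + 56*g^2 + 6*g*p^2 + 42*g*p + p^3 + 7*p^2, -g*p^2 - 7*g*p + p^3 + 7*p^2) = p + 7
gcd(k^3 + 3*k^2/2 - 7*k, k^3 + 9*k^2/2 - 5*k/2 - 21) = k^2 + 3*k/2 - 7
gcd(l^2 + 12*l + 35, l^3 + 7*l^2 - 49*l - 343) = l + 7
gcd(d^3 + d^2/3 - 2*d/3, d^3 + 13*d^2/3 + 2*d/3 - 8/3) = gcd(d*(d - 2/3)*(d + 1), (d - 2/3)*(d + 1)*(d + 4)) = d^2 + d/3 - 2/3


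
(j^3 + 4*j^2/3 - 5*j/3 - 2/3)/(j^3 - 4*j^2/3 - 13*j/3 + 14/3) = (3*j + 1)/(3*j - 7)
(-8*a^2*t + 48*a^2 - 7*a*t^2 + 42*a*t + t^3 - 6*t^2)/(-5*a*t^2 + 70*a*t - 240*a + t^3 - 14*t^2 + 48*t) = (-8*a^2 - 7*a*t + t^2)/(-5*a*t + 40*a + t^2 - 8*t)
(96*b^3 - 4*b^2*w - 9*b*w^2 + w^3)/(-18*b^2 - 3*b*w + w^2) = (32*b^2 - 12*b*w + w^2)/(-6*b + w)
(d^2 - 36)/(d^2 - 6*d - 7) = (36 - d^2)/(-d^2 + 6*d + 7)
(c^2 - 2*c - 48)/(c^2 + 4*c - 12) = (c - 8)/(c - 2)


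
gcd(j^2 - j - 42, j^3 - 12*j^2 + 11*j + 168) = j - 7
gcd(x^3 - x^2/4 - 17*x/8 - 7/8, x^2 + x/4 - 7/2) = x - 7/4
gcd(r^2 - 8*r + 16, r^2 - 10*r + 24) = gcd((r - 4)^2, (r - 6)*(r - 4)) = r - 4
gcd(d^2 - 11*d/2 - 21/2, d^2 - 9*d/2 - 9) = d + 3/2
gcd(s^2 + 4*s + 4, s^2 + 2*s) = s + 2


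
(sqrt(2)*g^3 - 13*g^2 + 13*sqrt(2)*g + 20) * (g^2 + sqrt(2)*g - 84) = sqrt(2)*g^5 - 11*g^4 - 84*sqrt(2)*g^3 + 1138*g^2 - 1072*sqrt(2)*g - 1680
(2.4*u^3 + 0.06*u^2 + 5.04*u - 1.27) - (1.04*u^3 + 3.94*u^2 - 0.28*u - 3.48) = 1.36*u^3 - 3.88*u^2 + 5.32*u + 2.21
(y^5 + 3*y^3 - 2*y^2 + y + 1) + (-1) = y^5 + 3*y^3 - 2*y^2 + y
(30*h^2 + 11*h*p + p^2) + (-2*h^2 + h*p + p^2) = 28*h^2 + 12*h*p + 2*p^2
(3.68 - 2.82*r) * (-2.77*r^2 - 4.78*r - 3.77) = 7.8114*r^3 + 3.286*r^2 - 6.959*r - 13.8736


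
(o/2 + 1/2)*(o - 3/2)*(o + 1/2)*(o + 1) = o^4/2 + o^3/2 - 7*o^2/8 - 5*o/4 - 3/8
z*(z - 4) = z^2 - 4*z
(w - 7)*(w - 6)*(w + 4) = w^3 - 9*w^2 - 10*w + 168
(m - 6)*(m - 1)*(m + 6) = m^3 - m^2 - 36*m + 36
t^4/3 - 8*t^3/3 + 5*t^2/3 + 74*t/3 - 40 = (t/3 + 1)*(t - 5)*(t - 4)*(t - 2)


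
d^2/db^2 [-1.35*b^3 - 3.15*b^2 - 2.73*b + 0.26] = -8.1*b - 6.3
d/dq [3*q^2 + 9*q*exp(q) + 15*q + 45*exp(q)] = 9*q*exp(q) + 6*q + 54*exp(q) + 15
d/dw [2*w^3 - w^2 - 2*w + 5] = 6*w^2 - 2*w - 2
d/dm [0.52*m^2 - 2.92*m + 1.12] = 1.04*m - 2.92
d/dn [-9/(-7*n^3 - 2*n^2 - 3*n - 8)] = 9*(-21*n^2 - 4*n - 3)/(7*n^3 + 2*n^2 + 3*n + 8)^2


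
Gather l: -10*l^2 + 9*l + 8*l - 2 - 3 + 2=-10*l^2 + 17*l - 3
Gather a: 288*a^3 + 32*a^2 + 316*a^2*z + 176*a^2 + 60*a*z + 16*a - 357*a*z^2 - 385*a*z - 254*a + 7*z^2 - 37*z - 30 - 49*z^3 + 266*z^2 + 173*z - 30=288*a^3 + a^2*(316*z + 208) + a*(-357*z^2 - 325*z - 238) - 49*z^3 + 273*z^2 + 136*z - 60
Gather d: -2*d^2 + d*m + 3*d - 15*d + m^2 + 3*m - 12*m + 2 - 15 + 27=-2*d^2 + d*(m - 12) + m^2 - 9*m + 14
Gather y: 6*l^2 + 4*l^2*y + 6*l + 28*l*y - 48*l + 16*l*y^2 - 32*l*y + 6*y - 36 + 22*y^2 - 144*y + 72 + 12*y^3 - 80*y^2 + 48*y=6*l^2 - 42*l + 12*y^3 + y^2*(16*l - 58) + y*(4*l^2 - 4*l - 90) + 36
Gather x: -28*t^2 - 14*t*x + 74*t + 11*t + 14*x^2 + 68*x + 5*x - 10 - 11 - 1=-28*t^2 + 85*t + 14*x^2 + x*(73 - 14*t) - 22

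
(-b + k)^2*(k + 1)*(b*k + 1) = b^3*k^2 + b^3*k - 2*b^2*k^3 - 2*b^2*k^2 + b^2*k + b^2 + b*k^4 + b*k^3 - 2*b*k^2 - 2*b*k + k^3 + k^2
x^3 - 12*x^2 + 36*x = x*(x - 6)^2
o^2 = o^2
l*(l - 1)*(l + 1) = l^3 - l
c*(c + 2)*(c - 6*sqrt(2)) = c^3 - 6*sqrt(2)*c^2 + 2*c^2 - 12*sqrt(2)*c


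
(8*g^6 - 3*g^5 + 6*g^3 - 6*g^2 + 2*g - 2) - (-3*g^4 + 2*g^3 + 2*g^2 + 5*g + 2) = 8*g^6 - 3*g^5 + 3*g^4 + 4*g^3 - 8*g^2 - 3*g - 4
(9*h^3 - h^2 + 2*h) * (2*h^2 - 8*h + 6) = 18*h^5 - 74*h^4 + 66*h^3 - 22*h^2 + 12*h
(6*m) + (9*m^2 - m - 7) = 9*m^2 + 5*m - 7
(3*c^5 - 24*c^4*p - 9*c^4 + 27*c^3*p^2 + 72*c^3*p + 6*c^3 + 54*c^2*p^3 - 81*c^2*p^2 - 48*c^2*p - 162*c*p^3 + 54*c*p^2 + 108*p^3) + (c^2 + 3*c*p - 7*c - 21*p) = 3*c^5 - 24*c^4*p - 9*c^4 + 27*c^3*p^2 + 72*c^3*p + 6*c^3 + 54*c^2*p^3 - 81*c^2*p^2 - 48*c^2*p + c^2 - 162*c*p^3 + 54*c*p^2 + 3*c*p - 7*c + 108*p^3 - 21*p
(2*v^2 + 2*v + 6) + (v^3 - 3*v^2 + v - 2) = v^3 - v^2 + 3*v + 4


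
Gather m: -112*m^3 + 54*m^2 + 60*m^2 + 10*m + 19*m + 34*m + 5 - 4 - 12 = -112*m^3 + 114*m^2 + 63*m - 11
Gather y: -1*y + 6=6 - y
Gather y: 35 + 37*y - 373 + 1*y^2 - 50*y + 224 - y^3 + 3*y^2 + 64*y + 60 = -y^3 + 4*y^2 + 51*y - 54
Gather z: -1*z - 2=-z - 2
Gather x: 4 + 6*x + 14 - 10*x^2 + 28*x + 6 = -10*x^2 + 34*x + 24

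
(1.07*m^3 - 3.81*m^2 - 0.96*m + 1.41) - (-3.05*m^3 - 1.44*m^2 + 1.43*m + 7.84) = 4.12*m^3 - 2.37*m^2 - 2.39*m - 6.43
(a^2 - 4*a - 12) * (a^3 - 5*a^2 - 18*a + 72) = a^5 - 9*a^4 - 10*a^3 + 204*a^2 - 72*a - 864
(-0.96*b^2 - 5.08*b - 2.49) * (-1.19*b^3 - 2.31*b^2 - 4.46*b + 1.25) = 1.1424*b^5 + 8.2628*b^4 + 18.9795*b^3 + 27.2087*b^2 + 4.7554*b - 3.1125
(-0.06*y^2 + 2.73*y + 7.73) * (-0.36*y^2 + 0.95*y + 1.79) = 0.0216*y^4 - 1.0398*y^3 - 0.2967*y^2 + 12.2302*y + 13.8367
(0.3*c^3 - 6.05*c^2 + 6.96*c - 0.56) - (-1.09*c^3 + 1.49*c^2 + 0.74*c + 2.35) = 1.39*c^3 - 7.54*c^2 + 6.22*c - 2.91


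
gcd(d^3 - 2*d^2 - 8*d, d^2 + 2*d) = d^2 + 2*d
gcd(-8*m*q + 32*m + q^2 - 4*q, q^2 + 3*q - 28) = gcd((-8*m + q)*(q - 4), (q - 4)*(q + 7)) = q - 4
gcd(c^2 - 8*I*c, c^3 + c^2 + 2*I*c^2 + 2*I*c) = c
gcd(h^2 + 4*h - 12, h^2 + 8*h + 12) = h + 6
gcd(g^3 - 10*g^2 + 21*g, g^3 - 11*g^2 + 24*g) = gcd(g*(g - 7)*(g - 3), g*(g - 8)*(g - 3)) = g^2 - 3*g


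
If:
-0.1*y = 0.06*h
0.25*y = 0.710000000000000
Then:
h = -4.73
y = 2.84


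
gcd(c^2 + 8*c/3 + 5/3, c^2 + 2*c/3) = 1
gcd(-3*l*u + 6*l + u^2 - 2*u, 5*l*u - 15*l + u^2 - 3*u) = 1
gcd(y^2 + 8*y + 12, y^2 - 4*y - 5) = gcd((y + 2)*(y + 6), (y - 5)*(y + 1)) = 1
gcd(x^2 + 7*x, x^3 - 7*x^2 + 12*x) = x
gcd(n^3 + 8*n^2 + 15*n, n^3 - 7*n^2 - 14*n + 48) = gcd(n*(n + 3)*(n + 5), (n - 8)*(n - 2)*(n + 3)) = n + 3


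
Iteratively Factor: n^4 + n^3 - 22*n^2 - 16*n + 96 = (n - 2)*(n^3 + 3*n^2 - 16*n - 48) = (n - 2)*(n + 3)*(n^2 - 16) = (n - 2)*(n + 3)*(n + 4)*(n - 4)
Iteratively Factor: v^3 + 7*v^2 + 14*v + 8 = (v + 2)*(v^2 + 5*v + 4) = (v + 2)*(v + 4)*(v + 1)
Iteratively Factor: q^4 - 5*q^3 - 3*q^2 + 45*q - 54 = (q - 2)*(q^3 - 3*q^2 - 9*q + 27) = (q - 2)*(q + 3)*(q^2 - 6*q + 9) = (q - 3)*(q - 2)*(q + 3)*(q - 3)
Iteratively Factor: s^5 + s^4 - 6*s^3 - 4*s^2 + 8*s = (s + 2)*(s^4 - s^3 - 4*s^2 + 4*s) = (s + 2)^2*(s^3 - 3*s^2 + 2*s) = s*(s + 2)^2*(s^2 - 3*s + 2) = s*(s - 1)*(s + 2)^2*(s - 2)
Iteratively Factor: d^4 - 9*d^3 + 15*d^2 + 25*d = (d - 5)*(d^3 - 4*d^2 - 5*d) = (d - 5)*(d + 1)*(d^2 - 5*d) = (d - 5)^2*(d + 1)*(d)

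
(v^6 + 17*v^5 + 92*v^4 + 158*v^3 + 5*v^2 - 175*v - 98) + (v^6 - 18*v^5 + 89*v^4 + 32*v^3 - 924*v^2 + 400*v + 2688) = 2*v^6 - v^5 + 181*v^4 + 190*v^3 - 919*v^2 + 225*v + 2590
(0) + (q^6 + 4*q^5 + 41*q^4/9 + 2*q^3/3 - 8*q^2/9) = q^6 + 4*q^5 + 41*q^4/9 + 2*q^3/3 - 8*q^2/9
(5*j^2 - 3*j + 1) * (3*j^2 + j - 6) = 15*j^4 - 4*j^3 - 30*j^2 + 19*j - 6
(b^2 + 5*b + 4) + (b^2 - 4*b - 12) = 2*b^2 + b - 8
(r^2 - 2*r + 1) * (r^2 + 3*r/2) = r^4 - r^3/2 - 2*r^2 + 3*r/2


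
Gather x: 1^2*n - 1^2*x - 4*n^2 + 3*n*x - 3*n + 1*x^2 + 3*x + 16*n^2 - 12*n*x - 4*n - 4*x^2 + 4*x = 12*n^2 - 6*n - 3*x^2 + x*(6 - 9*n)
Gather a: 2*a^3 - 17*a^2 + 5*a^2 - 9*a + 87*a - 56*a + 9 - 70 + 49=2*a^3 - 12*a^2 + 22*a - 12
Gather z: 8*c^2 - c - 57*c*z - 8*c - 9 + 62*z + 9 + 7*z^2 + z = 8*c^2 - 9*c + 7*z^2 + z*(63 - 57*c)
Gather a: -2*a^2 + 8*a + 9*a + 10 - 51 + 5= -2*a^2 + 17*a - 36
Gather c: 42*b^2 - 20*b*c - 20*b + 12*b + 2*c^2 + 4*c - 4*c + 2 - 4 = 42*b^2 - 20*b*c - 8*b + 2*c^2 - 2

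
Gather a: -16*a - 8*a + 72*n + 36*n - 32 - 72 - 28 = -24*a + 108*n - 132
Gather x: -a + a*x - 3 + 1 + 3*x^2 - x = -a + 3*x^2 + x*(a - 1) - 2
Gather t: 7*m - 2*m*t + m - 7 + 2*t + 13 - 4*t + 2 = 8*m + t*(-2*m - 2) + 8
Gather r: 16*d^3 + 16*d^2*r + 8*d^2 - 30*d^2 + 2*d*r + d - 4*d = 16*d^3 - 22*d^2 - 3*d + r*(16*d^2 + 2*d)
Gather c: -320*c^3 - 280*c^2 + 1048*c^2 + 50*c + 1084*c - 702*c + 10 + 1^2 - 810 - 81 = -320*c^3 + 768*c^2 + 432*c - 880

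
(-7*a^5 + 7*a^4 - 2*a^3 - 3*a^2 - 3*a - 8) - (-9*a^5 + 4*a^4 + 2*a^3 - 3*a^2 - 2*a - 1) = 2*a^5 + 3*a^4 - 4*a^3 - a - 7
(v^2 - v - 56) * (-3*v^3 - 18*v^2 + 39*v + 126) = -3*v^5 - 15*v^4 + 225*v^3 + 1095*v^2 - 2310*v - 7056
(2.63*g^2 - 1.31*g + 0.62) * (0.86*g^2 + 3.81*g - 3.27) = 2.2618*g^4 + 8.8937*g^3 - 13.058*g^2 + 6.6459*g - 2.0274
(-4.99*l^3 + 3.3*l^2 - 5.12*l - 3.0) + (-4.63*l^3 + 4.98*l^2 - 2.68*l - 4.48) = -9.62*l^3 + 8.28*l^2 - 7.8*l - 7.48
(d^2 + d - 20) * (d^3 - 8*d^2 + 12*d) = d^5 - 7*d^4 - 16*d^3 + 172*d^2 - 240*d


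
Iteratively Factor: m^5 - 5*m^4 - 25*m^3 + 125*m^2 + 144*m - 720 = (m - 4)*(m^4 - m^3 - 29*m^2 + 9*m + 180) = (m - 5)*(m - 4)*(m^3 + 4*m^2 - 9*m - 36) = (m - 5)*(m - 4)*(m - 3)*(m^2 + 7*m + 12) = (m - 5)*(m - 4)*(m - 3)*(m + 3)*(m + 4)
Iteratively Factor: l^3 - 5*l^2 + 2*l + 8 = (l - 4)*(l^2 - l - 2) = (l - 4)*(l + 1)*(l - 2)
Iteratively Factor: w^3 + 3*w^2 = (w + 3)*(w^2) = w*(w + 3)*(w)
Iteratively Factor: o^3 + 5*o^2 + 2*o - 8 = (o + 2)*(o^2 + 3*o - 4) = (o - 1)*(o + 2)*(o + 4)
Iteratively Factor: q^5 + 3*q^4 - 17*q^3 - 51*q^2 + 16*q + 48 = (q + 4)*(q^4 - q^3 - 13*q^2 + q + 12) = (q + 3)*(q + 4)*(q^3 - 4*q^2 - q + 4) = (q - 4)*(q + 3)*(q + 4)*(q^2 - 1) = (q - 4)*(q + 1)*(q + 3)*(q + 4)*(q - 1)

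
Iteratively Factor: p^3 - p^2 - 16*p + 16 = (p - 4)*(p^2 + 3*p - 4) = (p - 4)*(p - 1)*(p + 4)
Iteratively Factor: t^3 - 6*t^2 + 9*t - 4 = (t - 1)*(t^2 - 5*t + 4) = (t - 4)*(t - 1)*(t - 1)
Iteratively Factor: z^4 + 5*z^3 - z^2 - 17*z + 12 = (z + 4)*(z^3 + z^2 - 5*z + 3) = (z - 1)*(z + 4)*(z^2 + 2*z - 3) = (z - 1)^2*(z + 4)*(z + 3)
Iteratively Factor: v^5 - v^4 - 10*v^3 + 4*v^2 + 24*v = (v + 2)*(v^4 - 3*v^3 - 4*v^2 + 12*v) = (v - 2)*(v + 2)*(v^3 - v^2 - 6*v) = v*(v - 2)*(v + 2)*(v^2 - v - 6) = v*(v - 2)*(v + 2)^2*(v - 3)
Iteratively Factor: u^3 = (u)*(u^2) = u^2*(u)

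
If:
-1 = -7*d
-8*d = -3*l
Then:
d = 1/7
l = 8/21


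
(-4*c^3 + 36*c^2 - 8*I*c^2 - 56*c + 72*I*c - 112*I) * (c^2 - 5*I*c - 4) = -4*c^5 + 36*c^4 + 12*I*c^4 - 80*c^3 - 108*I*c^3 + 216*c^2 + 200*I*c^2 - 336*c - 288*I*c + 448*I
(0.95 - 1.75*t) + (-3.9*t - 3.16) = -5.65*t - 2.21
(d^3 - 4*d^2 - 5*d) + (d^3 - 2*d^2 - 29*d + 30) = 2*d^3 - 6*d^2 - 34*d + 30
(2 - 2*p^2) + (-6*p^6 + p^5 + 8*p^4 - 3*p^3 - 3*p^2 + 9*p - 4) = -6*p^6 + p^5 + 8*p^4 - 3*p^3 - 5*p^2 + 9*p - 2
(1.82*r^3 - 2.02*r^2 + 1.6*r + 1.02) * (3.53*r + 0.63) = 6.4246*r^4 - 5.984*r^3 + 4.3754*r^2 + 4.6086*r + 0.6426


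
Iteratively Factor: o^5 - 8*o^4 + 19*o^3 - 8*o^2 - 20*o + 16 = (o - 2)*(o^4 - 6*o^3 + 7*o^2 + 6*o - 8) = (o - 4)*(o - 2)*(o^3 - 2*o^2 - o + 2) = (o - 4)*(o - 2)*(o + 1)*(o^2 - 3*o + 2) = (o - 4)*(o - 2)^2*(o + 1)*(o - 1)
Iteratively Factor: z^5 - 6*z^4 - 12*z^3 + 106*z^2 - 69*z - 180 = (z - 3)*(z^4 - 3*z^3 - 21*z^2 + 43*z + 60) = (z - 3)*(z + 4)*(z^3 - 7*z^2 + 7*z + 15) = (z - 3)^2*(z + 4)*(z^2 - 4*z - 5) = (z - 3)^2*(z + 1)*(z + 4)*(z - 5)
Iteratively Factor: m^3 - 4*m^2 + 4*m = (m)*(m^2 - 4*m + 4) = m*(m - 2)*(m - 2)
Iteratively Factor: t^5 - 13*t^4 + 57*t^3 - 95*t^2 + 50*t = (t - 5)*(t^4 - 8*t^3 + 17*t^2 - 10*t) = (t - 5)^2*(t^3 - 3*t^2 + 2*t) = (t - 5)^2*(t - 1)*(t^2 - 2*t) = (t - 5)^2*(t - 2)*(t - 1)*(t)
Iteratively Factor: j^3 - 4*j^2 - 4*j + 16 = (j - 2)*(j^2 - 2*j - 8) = (j - 2)*(j + 2)*(j - 4)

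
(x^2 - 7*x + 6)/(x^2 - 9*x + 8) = (x - 6)/(x - 8)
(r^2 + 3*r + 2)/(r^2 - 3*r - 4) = (r + 2)/(r - 4)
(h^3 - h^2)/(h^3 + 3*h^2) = (h - 1)/(h + 3)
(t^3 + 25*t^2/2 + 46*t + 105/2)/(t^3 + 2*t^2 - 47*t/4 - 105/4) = 2*(t + 7)/(2*t - 7)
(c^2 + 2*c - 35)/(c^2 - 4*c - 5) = (c + 7)/(c + 1)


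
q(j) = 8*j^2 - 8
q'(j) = 16*j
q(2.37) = 36.94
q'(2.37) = 37.92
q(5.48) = 232.24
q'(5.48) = 87.68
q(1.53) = 10.73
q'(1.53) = 24.48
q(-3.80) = 107.52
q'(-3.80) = -60.80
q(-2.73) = 51.62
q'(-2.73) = -43.68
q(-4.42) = 148.29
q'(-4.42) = -70.72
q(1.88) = 20.28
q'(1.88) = 30.08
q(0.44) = -6.45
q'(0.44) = 7.04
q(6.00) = 280.00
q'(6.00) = 96.00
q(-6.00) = 280.00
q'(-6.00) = -96.00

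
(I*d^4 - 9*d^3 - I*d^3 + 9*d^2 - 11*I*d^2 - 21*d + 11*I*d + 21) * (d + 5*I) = I*d^5 - 14*d^4 - I*d^4 + 14*d^3 - 56*I*d^3 + 34*d^2 + 56*I*d^2 - 34*d - 105*I*d + 105*I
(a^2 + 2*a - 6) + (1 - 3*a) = a^2 - a - 5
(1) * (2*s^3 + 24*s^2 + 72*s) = 2*s^3 + 24*s^2 + 72*s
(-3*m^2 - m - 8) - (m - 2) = -3*m^2 - 2*m - 6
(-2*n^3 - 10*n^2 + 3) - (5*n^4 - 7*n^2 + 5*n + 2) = -5*n^4 - 2*n^3 - 3*n^2 - 5*n + 1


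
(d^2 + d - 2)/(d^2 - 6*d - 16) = (d - 1)/(d - 8)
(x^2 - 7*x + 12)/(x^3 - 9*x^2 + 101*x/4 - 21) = 4*(x - 3)/(4*x^2 - 20*x + 21)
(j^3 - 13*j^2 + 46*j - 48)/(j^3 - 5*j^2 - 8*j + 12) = (j^3 - 13*j^2 + 46*j - 48)/(j^3 - 5*j^2 - 8*j + 12)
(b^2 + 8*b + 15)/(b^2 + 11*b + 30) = (b + 3)/(b + 6)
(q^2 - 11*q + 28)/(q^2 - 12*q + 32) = (q - 7)/(q - 8)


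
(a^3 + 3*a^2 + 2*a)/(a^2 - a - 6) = a*(a + 1)/(a - 3)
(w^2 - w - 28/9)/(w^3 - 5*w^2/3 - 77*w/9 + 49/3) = (3*w + 4)/(3*w^2 + 2*w - 21)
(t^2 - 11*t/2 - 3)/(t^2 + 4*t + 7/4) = 2*(t - 6)/(2*t + 7)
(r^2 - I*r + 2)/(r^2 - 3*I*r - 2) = (r + I)/(r - I)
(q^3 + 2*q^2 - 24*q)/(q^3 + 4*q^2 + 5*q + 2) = q*(q^2 + 2*q - 24)/(q^3 + 4*q^2 + 5*q + 2)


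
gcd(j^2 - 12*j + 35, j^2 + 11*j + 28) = 1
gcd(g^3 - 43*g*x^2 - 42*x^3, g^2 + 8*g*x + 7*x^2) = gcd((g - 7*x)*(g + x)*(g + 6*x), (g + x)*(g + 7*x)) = g + x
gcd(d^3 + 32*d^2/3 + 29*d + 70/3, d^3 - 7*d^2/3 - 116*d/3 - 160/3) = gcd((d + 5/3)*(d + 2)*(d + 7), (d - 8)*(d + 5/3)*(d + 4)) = d + 5/3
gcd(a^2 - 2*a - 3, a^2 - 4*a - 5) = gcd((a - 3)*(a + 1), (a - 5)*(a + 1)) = a + 1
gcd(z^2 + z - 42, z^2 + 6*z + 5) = 1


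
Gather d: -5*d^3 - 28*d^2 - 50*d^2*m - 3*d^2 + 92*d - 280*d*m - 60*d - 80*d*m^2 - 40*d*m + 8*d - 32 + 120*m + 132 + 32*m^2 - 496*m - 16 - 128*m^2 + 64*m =-5*d^3 + d^2*(-50*m - 31) + d*(-80*m^2 - 320*m + 40) - 96*m^2 - 312*m + 84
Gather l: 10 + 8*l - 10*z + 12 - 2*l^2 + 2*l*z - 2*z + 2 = -2*l^2 + l*(2*z + 8) - 12*z + 24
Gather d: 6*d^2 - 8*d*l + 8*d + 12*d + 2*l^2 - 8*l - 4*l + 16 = 6*d^2 + d*(20 - 8*l) + 2*l^2 - 12*l + 16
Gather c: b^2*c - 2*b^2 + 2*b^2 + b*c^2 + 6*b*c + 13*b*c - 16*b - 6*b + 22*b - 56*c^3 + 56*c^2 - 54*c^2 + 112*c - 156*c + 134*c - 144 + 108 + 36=-56*c^3 + c^2*(b + 2) + c*(b^2 + 19*b + 90)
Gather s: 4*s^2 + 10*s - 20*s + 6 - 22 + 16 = 4*s^2 - 10*s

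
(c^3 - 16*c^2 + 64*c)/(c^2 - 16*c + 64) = c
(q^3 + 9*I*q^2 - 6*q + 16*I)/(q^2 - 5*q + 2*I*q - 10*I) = (q^2 + 7*I*q + 8)/(q - 5)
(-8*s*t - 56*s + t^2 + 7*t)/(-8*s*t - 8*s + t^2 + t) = (t + 7)/(t + 1)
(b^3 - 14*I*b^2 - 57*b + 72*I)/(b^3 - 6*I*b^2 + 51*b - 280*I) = (b^2 - 6*I*b - 9)/(b^2 + 2*I*b + 35)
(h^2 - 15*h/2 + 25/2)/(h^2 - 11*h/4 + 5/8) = 4*(h - 5)/(4*h - 1)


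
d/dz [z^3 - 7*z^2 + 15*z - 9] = 3*z^2 - 14*z + 15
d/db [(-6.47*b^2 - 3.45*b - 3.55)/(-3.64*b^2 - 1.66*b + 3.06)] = (-1.8178*b^2 - 65.4404*b - 16.45)/(13.2496*b^4 + 12.0848*b^3 - 19.5212*b^2 - 10.1592*b + 9.3636)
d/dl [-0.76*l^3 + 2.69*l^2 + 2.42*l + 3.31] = -2.28*l^2 + 5.38*l + 2.42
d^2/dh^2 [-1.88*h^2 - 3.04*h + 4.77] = -3.76000000000000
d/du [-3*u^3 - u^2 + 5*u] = -9*u^2 - 2*u + 5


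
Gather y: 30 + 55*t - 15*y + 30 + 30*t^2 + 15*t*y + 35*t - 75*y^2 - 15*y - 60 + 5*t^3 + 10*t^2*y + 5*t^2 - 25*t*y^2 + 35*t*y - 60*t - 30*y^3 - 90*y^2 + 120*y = 5*t^3 + 35*t^2 + 30*t - 30*y^3 + y^2*(-25*t - 165) + y*(10*t^2 + 50*t + 90)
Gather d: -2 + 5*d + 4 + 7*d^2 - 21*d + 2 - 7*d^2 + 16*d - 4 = 0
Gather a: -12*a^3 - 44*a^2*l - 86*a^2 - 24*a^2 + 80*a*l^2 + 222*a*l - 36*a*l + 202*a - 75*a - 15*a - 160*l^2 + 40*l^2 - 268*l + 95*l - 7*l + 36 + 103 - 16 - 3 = -12*a^3 + a^2*(-44*l - 110) + a*(80*l^2 + 186*l + 112) - 120*l^2 - 180*l + 120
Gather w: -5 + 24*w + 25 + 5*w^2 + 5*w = 5*w^2 + 29*w + 20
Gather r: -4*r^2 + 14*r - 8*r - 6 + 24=-4*r^2 + 6*r + 18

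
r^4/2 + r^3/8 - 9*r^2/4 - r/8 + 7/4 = (r/2 + 1)*(r - 7/4)*(r - 1)*(r + 1)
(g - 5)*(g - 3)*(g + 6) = g^3 - 2*g^2 - 33*g + 90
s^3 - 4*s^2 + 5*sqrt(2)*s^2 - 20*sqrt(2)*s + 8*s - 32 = (s - 4)*(s + sqrt(2))*(s + 4*sqrt(2))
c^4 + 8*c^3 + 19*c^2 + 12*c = c*(c + 1)*(c + 3)*(c + 4)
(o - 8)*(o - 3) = o^2 - 11*o + 24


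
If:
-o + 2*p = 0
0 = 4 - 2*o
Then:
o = 2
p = 1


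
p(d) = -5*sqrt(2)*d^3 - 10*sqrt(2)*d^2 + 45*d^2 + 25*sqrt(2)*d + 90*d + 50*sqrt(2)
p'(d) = -15*sqrt(2)*d^2 - 20*sqrt(2)*d + 90*d + 25*sqrt(2) + 90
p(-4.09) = 557.99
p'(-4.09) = -481.92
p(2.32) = 439.33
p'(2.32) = 154.36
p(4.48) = 615.83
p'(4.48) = -23.92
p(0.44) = 131.24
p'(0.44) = 148.40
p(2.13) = 409.38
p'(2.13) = 160.57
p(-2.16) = 15.17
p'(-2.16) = -106.92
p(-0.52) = 14.86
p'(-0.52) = 87.53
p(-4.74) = 922.87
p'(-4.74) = -643.79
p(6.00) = 406.38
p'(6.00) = -268.03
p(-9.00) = 6596.81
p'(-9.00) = -2148.36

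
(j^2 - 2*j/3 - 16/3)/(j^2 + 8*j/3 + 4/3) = (3*j - 8)/(3*j + 2)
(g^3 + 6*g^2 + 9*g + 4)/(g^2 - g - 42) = (g^3 + 6*g^2 + 9*g + 4)/(g^2 - g - 42)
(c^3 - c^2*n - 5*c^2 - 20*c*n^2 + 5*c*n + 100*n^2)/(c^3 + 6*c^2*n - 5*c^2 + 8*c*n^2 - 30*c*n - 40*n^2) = (c - 5*n)/(c + 2*n)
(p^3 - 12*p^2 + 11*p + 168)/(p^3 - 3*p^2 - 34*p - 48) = (p - 7)/(p + 2)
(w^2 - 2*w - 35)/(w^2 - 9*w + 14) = (w + 5)/(w - 2)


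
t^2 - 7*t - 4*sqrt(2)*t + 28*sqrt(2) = (t - 7)*(t - 4*sqrt(2))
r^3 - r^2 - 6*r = r*(r - 3)*(r + 2)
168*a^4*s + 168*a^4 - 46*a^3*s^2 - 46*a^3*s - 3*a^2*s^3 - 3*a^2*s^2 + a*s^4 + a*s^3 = (-6*a + s)*(-4*a + s)*(7*a + s)*(a*s + a)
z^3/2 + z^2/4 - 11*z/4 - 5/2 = (z/2 + 1)*(z - 5/2)*(z + 1)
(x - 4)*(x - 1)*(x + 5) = x^3 - 21*x + 20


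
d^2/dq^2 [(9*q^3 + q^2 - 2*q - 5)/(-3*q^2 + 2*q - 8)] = 6*(64*q^3 + 213*q^2 - 654*q - 44)/(27*q^6 - 54*q^5 + 252*q^4 - 296*q^3 + 672*q^2 - 384*q + 512)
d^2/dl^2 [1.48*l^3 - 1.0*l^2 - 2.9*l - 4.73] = 8.88*l - 2.0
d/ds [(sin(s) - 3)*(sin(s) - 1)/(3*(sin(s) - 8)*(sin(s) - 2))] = 2*(-3*sin(s)^2 + 13*sin(s) - 17)*cos(s)/(3*(sin(s) - 8)^2*(sin(s) - 2)^2)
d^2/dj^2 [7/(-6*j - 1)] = -504/(6*j + 1)^3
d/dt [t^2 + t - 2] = 2*t + 1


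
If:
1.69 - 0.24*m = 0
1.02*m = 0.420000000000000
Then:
No Solution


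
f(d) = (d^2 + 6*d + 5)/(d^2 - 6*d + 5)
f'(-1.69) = 0.08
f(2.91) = -7.75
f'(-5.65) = -0.06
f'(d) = (6 - 2*d)*(d^2 + 6*d + 5)/(d^2 - 6*d + 5)^2 + (2*d + 6)/(d^2 - 6*d + 5)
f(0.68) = 6.90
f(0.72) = 8.21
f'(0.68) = 28.49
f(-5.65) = 0.04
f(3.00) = -8.00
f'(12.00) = -0.28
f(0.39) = 2.66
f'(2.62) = -1.50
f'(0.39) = 7.36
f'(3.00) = -3.00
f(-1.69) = -0.13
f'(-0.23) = 1.43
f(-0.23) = 0.57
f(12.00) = 2.87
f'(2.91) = -2.61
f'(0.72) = 37.45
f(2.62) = -7.15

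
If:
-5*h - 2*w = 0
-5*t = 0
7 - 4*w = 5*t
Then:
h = -7/10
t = 0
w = 7/4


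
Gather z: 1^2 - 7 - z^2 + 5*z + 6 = -z^2 + 5*z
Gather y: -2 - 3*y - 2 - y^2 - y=-y^2 - 4*y - 4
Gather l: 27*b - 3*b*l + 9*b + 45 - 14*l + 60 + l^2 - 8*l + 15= 36*b + l^2 + l*(-3*b - 22) + 120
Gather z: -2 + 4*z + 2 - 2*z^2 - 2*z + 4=-2*z^2 + 2*z + 4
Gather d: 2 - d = 2 - d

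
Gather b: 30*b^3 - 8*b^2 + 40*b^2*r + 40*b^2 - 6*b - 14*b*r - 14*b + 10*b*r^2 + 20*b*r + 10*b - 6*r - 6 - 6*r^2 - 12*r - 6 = 30*b^3 + b^2*(40*r + 32) + b*(10*r^2 + 6*r - 10) - 6*r^2 - 18*r - 12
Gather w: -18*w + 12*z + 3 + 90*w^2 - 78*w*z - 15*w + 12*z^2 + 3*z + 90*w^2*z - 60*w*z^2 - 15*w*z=w^2*(90*z + 90) + w*(-60*z^2 - 93*z - 33) + 12*z^2 + 15*z + 3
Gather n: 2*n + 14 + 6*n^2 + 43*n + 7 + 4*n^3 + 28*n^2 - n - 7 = 4*n^3 + 34*n^2 + 44*n + 14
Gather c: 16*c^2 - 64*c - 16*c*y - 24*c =16*c^2 + c*(-16*y - 88)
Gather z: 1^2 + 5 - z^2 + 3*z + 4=-z^2 + 3*z + 10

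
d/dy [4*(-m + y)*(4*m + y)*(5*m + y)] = 44*m^2 + 64*m*y + 12*y^2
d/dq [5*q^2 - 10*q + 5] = 10*q - 10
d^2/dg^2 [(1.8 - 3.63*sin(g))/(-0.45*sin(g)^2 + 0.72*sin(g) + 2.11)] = (-0.735075*sin(g)^5 + 0.281880000000001*sin(g)^4 - 20.95956*sin(g)^3 + 11.097216*sin(g)^2 + 5.283627*sin(g) - 16.313832)/(0.091125*sin(g)^6 - 0.4374*sin(g)^5 - 0.581985*sin(g)^4 + 3.728592*sin(g)^3 + 2.728863*sin(g)^2 - 9.616536*sin(g) - 9.393931)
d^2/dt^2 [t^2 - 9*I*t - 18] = 2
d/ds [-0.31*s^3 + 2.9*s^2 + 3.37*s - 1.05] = -0.93*s^2 + 5.8*s + 3.37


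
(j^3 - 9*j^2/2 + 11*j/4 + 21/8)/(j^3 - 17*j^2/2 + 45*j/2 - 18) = (j^2 - 3*j - 7/4)/(j^2 - 7*j + 12)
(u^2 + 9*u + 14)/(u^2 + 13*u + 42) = (u + 2)/(u + 6)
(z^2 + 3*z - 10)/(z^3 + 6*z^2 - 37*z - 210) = (z - 2)/(z^2 + z - 42)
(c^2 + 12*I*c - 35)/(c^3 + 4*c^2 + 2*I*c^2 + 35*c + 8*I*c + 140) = (c + 5*I)/(c^2 + c*(4 - 5*I) - 20*I)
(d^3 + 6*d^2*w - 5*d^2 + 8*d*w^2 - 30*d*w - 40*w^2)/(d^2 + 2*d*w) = d + 4*w - 5 - 20*w/d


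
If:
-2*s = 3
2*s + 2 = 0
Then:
No Solution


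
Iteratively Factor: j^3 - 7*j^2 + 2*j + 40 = (j + 2)*(j^2 - 9*j + 20) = (j - 4)*(j + 2)*(j - 5)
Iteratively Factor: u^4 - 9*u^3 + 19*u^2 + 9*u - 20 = (u - 4)*(u^3 - 5*u^2 - u + 5) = (u - 4)*(u - 1)*(u^2 - 4*u - 5) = (u - 5)*(u - 4)*(u - 1)*(u + 1)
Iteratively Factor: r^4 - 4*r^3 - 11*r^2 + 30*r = (r + 3)*(r^3 - 7*r^2 + 10*r) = (r - 2)*(r + 3)*(r^2 - 5*r) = (r - 5)*(r - 2)*(r + 3)*(r)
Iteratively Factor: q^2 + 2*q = (q + 2)*(q)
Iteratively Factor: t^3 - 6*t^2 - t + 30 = (t + 2)*(t^2 - 8*t + 15) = (t - 5)*(t + 2)*(t - 3)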